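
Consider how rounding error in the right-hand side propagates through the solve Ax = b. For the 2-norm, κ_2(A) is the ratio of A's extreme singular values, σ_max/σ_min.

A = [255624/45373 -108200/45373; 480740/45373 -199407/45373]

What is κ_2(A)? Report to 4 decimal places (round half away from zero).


333.6250

AᵀA = [1025794384/7123561 -427409820/7123561; -427409820/7123561 178098241/7123561]; tr = 1203892625/7123561, det = 1827904/7123561
λ_max, λ_min = (1203892625/7123561 ± √1449305367786806049/50745121320721)/2 = 169, 10816/7123561
σ_max=√169=13, σ_min=√(10816/7123561)=(104/2669) → κ = 333.6250


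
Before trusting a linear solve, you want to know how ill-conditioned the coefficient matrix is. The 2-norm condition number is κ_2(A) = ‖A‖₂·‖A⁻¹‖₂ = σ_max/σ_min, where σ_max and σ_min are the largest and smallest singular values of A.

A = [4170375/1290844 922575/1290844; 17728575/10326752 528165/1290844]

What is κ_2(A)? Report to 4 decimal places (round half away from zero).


form AᵀA = [4939073150625/369002791936 138904783875/46125348992; 138904783875/46125348992 1955195325/2882834312] with trace 3087054225/219513856 and determinant 31640625/3512221696
solving λ² − 3087054225/219513856·λ + 31640625/3512221696 = 0 gives λ = 225/16, 140625/219513856
κ_2(A) = √(λ_max/λ_min) = √((225/16) / (140625/219513856)) = 148.1600

148.1600


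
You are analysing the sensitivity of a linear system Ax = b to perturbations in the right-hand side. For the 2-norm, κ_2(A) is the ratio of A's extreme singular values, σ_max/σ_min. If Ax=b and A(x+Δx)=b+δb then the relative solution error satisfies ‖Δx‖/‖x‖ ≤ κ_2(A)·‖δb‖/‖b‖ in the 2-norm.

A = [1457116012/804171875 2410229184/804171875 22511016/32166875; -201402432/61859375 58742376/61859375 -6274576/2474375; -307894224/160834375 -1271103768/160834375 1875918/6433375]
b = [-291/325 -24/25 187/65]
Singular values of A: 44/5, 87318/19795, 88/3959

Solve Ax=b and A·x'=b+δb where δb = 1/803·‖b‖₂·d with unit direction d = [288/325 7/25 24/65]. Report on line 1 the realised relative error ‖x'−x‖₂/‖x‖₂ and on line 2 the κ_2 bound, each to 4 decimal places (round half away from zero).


0.4327
0.4930

σ_max = 44/5, σ_min = 88/3959
condition number: (44/5) ÷ (88/3959) = 395.9000
bound on ‖Δx‖/‖x‖: κ·ε = 395.9000·1/803 = 0.4930
solve Ax = b  →  x = [0.0787 -0.3781 0.1360]
‖b‖ = 3.1623, ‖x‖ = 0.4094
Δx = A⁻¹·δb where δb = 1/803·3.1623·d; ‖Δx‖ = 0.1772
realised ‖Δx‖/‖x‖ = 0.4327
realised/bound (from unrounded values) ≈ 0.8777


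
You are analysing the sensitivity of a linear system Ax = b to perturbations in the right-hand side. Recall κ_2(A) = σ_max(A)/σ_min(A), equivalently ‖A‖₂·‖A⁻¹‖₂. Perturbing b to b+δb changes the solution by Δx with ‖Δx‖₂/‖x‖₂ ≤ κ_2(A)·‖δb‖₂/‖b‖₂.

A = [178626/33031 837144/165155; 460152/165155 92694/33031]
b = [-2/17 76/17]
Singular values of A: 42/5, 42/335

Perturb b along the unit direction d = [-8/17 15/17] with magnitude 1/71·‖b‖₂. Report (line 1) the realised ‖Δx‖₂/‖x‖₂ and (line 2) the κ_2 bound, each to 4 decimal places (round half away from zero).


largest singular value 42/5, smallest 42/335
κ_2(A) = (42/5) / (42/335) = 67.0000
κ_2(A)·‖δb‖/‖b‖ = 0.9437
solve Ax = b  →  x = [-21.8309 23.2677]
2-norm of b is 4.4721; of x, 31.9057
Δx = A⁻¹·δb where δb = 1/71·4.4721·d; ‖Δx‖ = 0.5024
relative error = 0.0157
realised/bound (from unrounded values) ≈ 0.0167

0.0157
0.9437


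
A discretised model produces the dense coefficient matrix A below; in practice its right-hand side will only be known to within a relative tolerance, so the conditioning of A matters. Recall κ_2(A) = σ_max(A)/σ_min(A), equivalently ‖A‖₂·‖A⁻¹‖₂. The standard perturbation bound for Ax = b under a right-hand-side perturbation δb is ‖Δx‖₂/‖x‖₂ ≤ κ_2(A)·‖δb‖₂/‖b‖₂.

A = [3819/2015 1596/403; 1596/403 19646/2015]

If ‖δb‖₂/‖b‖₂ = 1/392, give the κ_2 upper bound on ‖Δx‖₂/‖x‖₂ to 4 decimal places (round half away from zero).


0.1186

AᵀA = [6020397/312325 576156/12493; 576156/12493 34588132/312325]; tr = 3123733/24025, det = 4691556/600625
char-poly roots: 3249/25 and 1444/24025
so κ_2 = √((3249/25) / (1444/24025)) = 46.5000
worst-case relative error ≤ 46.5000 × 1/392 = 0.1186


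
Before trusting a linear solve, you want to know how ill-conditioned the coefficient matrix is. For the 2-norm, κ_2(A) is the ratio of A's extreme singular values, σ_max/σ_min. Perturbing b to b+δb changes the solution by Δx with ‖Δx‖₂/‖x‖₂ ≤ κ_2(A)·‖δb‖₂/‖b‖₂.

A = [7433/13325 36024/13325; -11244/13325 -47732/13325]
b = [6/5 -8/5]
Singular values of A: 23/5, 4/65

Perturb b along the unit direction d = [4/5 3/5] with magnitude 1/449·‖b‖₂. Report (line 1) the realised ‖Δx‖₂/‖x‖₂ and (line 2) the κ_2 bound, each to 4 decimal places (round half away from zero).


0.1665
0.1665

from the listed singular values, σ₁ = 23/5, σ_n = 4/65
κ_2(A) = (23/5) / (4/65) = 74.7500
perturbation bound = 74.7500·1/449 = 0.1665
solve Ax = b  →  x = [0.0954 0.4242]
2-norm of b is 2.0000; of x, 0.4348
Δx = A⁻¹·δb where δb = 1/449·2.0000·d; ‖Δx‖ = 0.0724
relative error = 0.1665
tightness: 0.1665 against a bound of 0.1665; the bound is attained (ratio 1)


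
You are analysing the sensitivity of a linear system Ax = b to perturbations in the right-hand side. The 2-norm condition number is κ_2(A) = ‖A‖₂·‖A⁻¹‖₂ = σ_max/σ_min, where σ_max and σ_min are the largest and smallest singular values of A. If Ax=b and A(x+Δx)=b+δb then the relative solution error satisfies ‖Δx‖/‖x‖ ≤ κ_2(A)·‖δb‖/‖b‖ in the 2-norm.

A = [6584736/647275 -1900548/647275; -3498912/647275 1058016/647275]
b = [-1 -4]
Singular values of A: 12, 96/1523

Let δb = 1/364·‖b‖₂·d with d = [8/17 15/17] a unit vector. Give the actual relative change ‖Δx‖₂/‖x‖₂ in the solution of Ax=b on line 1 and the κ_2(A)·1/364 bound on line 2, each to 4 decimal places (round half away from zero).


0.0028
0.5230

σ_max = 12, σ_min = 96/1523
condition number: 12 ÷ (96/1523) = 190.3750
worst-case relative error ≤ 190.3750 × 1/364 = 0.5230
solve Ax = b  →  x = [-17.6883 -60.9433]
‖b‖₂ = 4.1231 and ‖x‖₂ = 63.4584
with δb = [0.0053 0.0100], A·Δx = δb → ‖Δx‖ = 0.1797
realised ‖Δx‖/‖x‖ = 0.0028
so the bound overstates the realised error by a factor of ≈ 184.6910 (computed from the unrounded values)


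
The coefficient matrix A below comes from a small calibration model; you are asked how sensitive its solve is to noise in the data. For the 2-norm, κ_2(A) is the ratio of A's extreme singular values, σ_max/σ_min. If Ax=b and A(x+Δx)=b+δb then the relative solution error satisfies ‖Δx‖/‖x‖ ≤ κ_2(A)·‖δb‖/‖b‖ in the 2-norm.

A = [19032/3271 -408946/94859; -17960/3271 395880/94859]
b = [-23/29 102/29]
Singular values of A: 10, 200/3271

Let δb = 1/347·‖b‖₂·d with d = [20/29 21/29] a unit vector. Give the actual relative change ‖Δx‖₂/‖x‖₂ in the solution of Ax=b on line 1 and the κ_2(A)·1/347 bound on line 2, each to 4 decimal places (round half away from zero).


0.0052
0.4713

σ_max = 10, σ_min = 200/3271
condition number: 10 ÷ (200/3271) = 163.5500
bound on ‖Δx‖/‖x‖: κ·ε = 163.5500·1/347 = 0.4713
solve Ax = b  →  x = [19.3860 26.3480]
2-norm of b is 3.6056; of x, 32.7114
Δx = A⁻¹·δb where δb = 1/347·3.6056·d; ‖Δx‖ = 0.1699
relative error = 0.0052
so the bound overstates the realised error by a factor of ≈ 90.7250 (computed from the unrounded values)


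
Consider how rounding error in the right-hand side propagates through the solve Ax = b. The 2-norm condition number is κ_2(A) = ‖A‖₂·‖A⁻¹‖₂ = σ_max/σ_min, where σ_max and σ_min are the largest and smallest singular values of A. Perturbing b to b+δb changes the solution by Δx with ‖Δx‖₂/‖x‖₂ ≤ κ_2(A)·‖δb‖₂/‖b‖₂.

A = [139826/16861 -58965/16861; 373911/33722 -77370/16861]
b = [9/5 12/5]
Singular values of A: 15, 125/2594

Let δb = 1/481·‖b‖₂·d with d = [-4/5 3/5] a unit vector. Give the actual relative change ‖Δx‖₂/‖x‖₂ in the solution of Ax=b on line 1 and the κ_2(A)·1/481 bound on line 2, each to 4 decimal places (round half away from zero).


largest singular value 15, smallest 125/2594
κ_2(A) = 15 / (125/2594) = 311.2800
perturbation bound = 311.2800·1/481 = 0.6472
solve Ax = b  →  x = [0.1846 -0.0769]
2-norm of b is 3.0000; of x, 0.2000
with δb = [-0.0050 0.0037], A·Δx = δb → ‖Δx‖ = 0.1294
realised ‖Δx‖/‖x‖ = 0.6472
tightness: 0.6472 against a bound of 0.6472; the bound is attained (ratio 1)

0.6472
0.6472


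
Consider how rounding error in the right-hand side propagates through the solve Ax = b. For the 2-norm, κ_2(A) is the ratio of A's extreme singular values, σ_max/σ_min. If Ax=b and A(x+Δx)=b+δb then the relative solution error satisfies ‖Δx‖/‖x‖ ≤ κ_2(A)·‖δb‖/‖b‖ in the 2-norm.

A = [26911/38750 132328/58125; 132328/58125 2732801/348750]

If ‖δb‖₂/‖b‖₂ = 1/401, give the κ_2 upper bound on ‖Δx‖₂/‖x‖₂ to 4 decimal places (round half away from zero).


0.6958

AᵀA = [24499397/4324500 62988128/3243375; 62988128/3243375 2591547677/38920500]; tr = 11248169/155682, det = 83521/1245456
λ_max, λ_min = (11248169/155682 ± √31628701123600/6059221281)/2 = 289/4, 289/311364
σ_max=√(289/4)=(17/2), σ_min=√(289/311364)=(17/558) → κ = 279.0000
κ_2(A)·‖δb‖/‖b‖ = 0.6958


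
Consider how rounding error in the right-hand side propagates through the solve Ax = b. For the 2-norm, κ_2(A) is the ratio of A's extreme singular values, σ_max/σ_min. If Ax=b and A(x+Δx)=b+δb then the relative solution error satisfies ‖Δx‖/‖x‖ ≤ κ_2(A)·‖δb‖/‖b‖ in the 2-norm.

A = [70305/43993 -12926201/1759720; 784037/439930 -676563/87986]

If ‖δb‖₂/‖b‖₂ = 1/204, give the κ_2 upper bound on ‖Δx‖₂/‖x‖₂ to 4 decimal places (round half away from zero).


form AᵀA = [1318660309/230128900 -2342065887/92051560; -2342065887/92051560 416387240761/3682062400] with trace 52050661/438080 and determinant 141158161/219040000
λ_max, λ_min = (52050661/438080 ± √67719415049988849/4797852160000)/2 = 11881/100, 11881/2190400
κ_2(A) = √(λ_max/λ_min) = √((11881/100) / (11881/2190400)) = 148.0000
perturbation bound = 148.0000·1/204 = 0.7255

0.7255


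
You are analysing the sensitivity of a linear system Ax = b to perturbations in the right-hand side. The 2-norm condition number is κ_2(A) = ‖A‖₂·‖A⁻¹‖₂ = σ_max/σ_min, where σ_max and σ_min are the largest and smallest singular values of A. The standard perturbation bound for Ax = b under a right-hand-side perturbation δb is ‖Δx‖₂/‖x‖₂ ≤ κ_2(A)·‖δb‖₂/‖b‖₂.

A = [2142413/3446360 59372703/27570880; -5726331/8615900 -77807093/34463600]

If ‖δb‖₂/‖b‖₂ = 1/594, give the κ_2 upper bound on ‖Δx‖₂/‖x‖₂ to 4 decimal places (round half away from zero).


M = AᵀA = [292404046909/353073640000 8019517976379/2824589120000; 8019517976379/2824589120000 219965572028449/22596712960000]. tr(M)=381887089649/36154740736, det(M)=446265625/578475851776
char-poly roots: 169/16 and 2640625/36154740736
σ_max=√(169/16)=(13/4), σ_min=√(2640625/36154740736)=(1625/190144) → κ = 380.2880
perturbation bound = 380.2880·1/594 = 0.6402

0.6402


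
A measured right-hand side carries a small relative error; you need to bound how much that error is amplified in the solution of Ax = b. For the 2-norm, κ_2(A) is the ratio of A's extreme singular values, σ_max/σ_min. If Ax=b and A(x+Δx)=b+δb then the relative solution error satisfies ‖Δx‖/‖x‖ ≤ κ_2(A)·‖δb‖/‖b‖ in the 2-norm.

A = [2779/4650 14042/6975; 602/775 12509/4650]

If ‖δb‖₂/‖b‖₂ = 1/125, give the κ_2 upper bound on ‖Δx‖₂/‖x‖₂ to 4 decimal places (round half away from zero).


2.2320

form AᵀA = [4153877/4324500 10679648/3243375; 10679648/3243375 439397357/38920500] with trace 1907129/155682 and determinant 2401/1245456
eigenvalues of AᵀA: λ = (tr ± √(tr²−4·det))/2 = 49/4, 49/311364
so κ_2 = √((49/4) / (49/311364)) = 279.0000
worst-case relative error ≤ 279.0000 × 1/125 = 2.2320


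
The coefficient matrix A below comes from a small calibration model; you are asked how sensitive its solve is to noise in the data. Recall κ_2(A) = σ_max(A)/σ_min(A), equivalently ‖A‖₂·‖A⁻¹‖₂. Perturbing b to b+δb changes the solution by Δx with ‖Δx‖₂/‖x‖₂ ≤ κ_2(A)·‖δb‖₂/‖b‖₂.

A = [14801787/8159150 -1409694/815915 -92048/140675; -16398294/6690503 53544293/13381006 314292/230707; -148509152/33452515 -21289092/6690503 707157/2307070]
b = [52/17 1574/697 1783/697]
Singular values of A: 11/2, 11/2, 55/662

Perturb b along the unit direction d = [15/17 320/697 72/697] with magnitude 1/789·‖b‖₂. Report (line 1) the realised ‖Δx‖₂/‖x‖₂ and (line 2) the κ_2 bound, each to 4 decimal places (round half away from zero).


from the listed singular values, σ₁ = 11/2, σ_n = 55/662
condition number: (11/2) ÷ (55/662) = 66.2000
κ_2(A)·‖δb‖/‖b‖ = 0.0839
solve Ax = b  →  x = [9.3847 -9.4400 46.2705]
2-norm of b is 4.5826; of x, 48.1472
with δb = [0.0051 0.0027 0.0006], A·Δx = δb → ‖Δx‖ = 0.0699
dividing the unrounded norms, ‖Δx‖/‖x‖ = 0.0015
realised/bound (from unrounded values) ≈ 0.0173

0.0015
0.0839


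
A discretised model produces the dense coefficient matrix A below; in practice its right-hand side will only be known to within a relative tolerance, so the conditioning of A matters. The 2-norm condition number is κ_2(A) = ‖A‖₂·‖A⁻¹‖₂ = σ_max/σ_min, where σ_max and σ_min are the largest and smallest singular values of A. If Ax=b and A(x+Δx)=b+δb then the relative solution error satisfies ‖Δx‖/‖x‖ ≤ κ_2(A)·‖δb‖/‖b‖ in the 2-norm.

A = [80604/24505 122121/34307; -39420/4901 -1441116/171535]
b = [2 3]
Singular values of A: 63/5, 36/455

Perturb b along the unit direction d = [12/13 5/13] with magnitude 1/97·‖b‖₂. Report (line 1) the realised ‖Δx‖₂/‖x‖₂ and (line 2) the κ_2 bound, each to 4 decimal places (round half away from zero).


0.0124
1.6418

from the listed singular values, σ₁ = 63/5, σ_n = 36/455
condition number: (63/5) ÷ (36/455) = 159.2500
bound on ‖Δx‖/‖x‖: κ·ε = 159.2500·1/97 = 1.6418
solve Ax = b  →  x = [-27.5664 26.0345]
2-norm of b is 3.6056; of x, 37.9170
re-solving with b+δb shifts x by Δx of norm 0.4698
relative error = 0.0124
tightness: 0.0124 against a bound of 1.6418 (unrounded ratio ≈ 0.0075)


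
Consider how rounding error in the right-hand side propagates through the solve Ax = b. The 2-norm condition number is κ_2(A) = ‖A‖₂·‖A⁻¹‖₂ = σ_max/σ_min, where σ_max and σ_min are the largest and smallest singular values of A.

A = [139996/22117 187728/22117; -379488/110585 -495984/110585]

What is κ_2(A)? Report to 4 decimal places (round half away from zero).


AᵀA = [2193713296/42315025 2924737728/42315025; 2924737728/42315025 3899810304/42315025]; tr = 243740944/1692601, det = 921600/1692601
solving λ² − 243740944/1692601·λ + 921600/1692601 = 0 gives λ = 144, 6400/1692601
so κ_2 = √(144 / (6400/1692601)) = 195.1500

195.1500


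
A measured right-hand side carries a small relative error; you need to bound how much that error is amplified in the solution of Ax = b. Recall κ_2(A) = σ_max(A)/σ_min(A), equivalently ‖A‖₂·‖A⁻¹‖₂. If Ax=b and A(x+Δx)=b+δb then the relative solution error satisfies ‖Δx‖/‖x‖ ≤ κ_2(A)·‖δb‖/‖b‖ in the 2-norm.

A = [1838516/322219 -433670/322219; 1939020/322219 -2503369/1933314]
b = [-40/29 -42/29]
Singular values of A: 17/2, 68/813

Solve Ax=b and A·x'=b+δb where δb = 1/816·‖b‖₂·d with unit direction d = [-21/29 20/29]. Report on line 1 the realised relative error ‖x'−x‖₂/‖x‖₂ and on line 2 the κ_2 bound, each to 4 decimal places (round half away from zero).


σ_max = 17/2, σ_min = 68/813
κ = σ_max/σ_min = (17/2)/(68/813) = 101.6250
worst-case relative error ≤ 101.6250 × 1/816 = 0.1245
solve Ax = b  →  x = [-0.2296 0.0516]
‖b‖ = 2.0000, ‖x‖ = 0.2353
with δb = [-0.0018 0.0017], A·Δx = δb → ‖Δx‖ = 0.0293
realised ‖Δx‖/‖x‖ = 0.1245
realised/bound = 1 exactly: the bound is attained for this b and d

0.1245
0.1245


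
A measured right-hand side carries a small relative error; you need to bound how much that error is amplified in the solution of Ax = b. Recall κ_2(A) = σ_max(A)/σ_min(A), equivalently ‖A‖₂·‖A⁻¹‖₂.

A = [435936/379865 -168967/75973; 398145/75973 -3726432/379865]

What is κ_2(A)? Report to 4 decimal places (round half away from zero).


327.0000

M = AᵀA = [2470568841/85840225 -926424192/17168045; -926424192/17168045 8685331129/85840225]. tr(M)=7720346/59405, det(M)=1172889/7425625
solving λ² − 7720346/59405·λ + 1172889/7425625 = 0 gives λ = 3249/25, 361/297025
κ = σ_max/σ_min = (57/5)/(19/545) = 327.0000


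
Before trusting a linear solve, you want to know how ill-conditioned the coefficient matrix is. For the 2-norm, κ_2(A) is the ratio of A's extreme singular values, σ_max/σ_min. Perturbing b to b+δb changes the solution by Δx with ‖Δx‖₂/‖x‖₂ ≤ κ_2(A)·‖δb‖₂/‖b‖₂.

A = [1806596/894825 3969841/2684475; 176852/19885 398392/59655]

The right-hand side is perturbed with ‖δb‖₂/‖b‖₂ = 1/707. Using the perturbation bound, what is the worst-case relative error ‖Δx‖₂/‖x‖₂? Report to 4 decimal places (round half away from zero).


0.5557

M = AᵀA = [39618658336/476330625 89141078756/1428991875; 89141078756/1428991875 200571037201/4286975625]. tr(M)=22285558489/171479025, det(M)=2085136/19053225
solving λ² − 22285558489/171479025·λ + 2085136/19053225 = 0 gives λ = 3249/25, 5776/6859161
σ_max=√(3249/25)=(57/5), σ_min=√(5776/6859161)=(76/2619) → κ = 392.8500
worst-case relative error ≤ 392.8500 × 1/707 = 0.5557


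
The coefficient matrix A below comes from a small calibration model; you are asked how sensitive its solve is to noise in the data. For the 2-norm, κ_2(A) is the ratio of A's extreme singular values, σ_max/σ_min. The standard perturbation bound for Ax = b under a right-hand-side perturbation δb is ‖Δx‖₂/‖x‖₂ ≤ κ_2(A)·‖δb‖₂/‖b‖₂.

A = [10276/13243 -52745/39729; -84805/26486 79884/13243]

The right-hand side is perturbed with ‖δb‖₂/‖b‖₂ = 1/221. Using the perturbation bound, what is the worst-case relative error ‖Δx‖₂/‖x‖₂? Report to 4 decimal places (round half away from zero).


0.5158

form AᵀA = [4529609/417316 -6367550/312987; -6367550/312987 35821009/938961] with trace 636853/12996 and determinant 2401/12996
char-poly roots: 49 and 49/12996
κ = σ_max/σ_min = 7/(7/114) = 114.0000
κ_2(A)·‖δb‖/‖b‖ = 0.5158


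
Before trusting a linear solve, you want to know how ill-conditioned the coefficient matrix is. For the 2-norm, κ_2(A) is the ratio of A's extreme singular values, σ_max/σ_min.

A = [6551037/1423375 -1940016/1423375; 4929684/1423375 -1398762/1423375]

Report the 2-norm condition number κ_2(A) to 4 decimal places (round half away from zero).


182.1920

M = AᵀA = [2688714804609/81039855625 -784182849912/81039855625; -784182849912/81039855625 228807888516/81039855625]. tr(M)=4668036309/129663769, det(M)=5062500/129663769
λ_max, λ_min = (4668036309/129663769 ± √21787937290820093481/16812692991285361)/2 = 36, 140625/129663769
σ_max=√36=6, σ_min=√(140625/129663769)=(375/11387) → κ = 182.1920


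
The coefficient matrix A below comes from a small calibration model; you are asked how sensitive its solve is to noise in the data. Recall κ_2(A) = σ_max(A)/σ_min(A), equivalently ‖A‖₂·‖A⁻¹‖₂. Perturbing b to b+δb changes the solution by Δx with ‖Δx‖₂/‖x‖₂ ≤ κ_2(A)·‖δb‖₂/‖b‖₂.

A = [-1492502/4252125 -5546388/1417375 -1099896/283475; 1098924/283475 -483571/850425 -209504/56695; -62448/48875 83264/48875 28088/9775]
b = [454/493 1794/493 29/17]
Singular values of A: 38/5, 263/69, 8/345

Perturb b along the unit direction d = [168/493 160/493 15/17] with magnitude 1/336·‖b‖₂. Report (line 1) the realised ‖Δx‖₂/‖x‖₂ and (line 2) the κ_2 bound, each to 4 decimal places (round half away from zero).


σ_max = 38/5, σ_min = 8/345
condition number: (38/5) ÷ (8/345) = 327.7500
perturbation bound = 327.7500·1/336 = 0.9754
solve Ax = b  →  x = [62.6145 -82.6115 77.4145]
2-norm of b is 4.1231; of x, 129.3763
re-solving with b+δb shifts x by Δx of norm 0.5292
realised ‖Δx‖/‖x‖ = 0.0041
tightness: 0.0041 against a bound of 0.9754 (unrounded ratio ≈ 0.0042)

0.0041
0.9754


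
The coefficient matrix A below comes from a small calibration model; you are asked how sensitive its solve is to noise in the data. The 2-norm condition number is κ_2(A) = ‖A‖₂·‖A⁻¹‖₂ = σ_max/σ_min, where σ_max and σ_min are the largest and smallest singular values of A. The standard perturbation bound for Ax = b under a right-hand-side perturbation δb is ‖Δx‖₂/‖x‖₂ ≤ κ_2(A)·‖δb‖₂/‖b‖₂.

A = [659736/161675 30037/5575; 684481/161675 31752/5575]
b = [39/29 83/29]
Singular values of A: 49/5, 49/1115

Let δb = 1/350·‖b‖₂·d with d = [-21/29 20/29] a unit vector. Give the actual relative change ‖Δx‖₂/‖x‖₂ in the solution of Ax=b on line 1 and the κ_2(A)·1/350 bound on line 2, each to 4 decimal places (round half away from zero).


from the listed singular values, σ₁ = 49/5, σ_n = 49/1115
κ = σ_max/σ_min = (49/5)/(49/1115) = 223.0000
worst-case relative error ≤ 223.0000 × 1/350 = 0.6371
solve Ax = b  →  x = [-18.0204 13.8980]
‖b‖₂ = 3.1623 and ‖x‖₂ = 22.7572
δb = ε·‖b‖·d = [-0.0065 0.0062]; solving A·Δx = δb gives ‖Δx‖ = 0.2056
dividing the unrounded norms, ‖Δx‖/‖x‖ = 0.0090
tightness: 0.0090 against a bound of 0.6371 (unrounded ratio ≈ 0.0142)

0.0090
0.6371


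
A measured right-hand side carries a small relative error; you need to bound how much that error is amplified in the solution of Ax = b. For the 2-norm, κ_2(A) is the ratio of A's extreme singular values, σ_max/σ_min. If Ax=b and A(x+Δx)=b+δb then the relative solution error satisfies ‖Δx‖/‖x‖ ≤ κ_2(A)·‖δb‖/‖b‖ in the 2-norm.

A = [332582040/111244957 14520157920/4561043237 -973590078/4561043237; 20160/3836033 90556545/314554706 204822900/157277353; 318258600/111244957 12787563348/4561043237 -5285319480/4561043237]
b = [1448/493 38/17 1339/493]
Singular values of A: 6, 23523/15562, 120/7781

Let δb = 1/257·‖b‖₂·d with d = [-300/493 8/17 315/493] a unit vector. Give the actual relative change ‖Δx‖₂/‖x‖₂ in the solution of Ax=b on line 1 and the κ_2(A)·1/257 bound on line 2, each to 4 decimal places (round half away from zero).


σ_max = 6, σ_min = 120/7781
κ_2(A) = 6 / (120/7781) = 389.0500
κ_2(A)·‖δb‖/‖b‖ = 1.5138
solve Ax = b  →  x = [47.4141 -42.8663 11.0011]
‖b‖₂ = 4.5826 and ‖x‖₂ = 64.8586
re-solving with b+δb shifts x by Δx of norm 1.1562
relative error = 0.0178
tightness: 0.0178 against a bound of 1.5138 (unrounded ratio ≈ 0.0118)

0.0178
1.5138


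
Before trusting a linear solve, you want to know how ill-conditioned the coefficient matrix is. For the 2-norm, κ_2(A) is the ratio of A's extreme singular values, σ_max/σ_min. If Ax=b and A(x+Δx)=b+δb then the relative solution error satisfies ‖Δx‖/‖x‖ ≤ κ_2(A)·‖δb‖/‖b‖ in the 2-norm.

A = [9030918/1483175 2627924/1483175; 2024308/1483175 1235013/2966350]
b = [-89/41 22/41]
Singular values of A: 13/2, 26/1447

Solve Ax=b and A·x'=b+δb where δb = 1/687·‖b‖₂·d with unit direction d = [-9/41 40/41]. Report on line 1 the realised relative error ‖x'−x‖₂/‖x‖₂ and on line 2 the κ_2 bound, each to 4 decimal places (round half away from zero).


largest singular value 13/2, smallest 26/1447
condition number: (13/2) ÷ (26/1447) = 361.7500
κ_2(A)·‖δb‖/‖b‖ = 0.5266
solve Ax = b  →  x = [-15.8785 53.3415]
2-norm of b is 2.2361; of x, 55.6547
δb = ε·‖b‖·d = [-0.0007 0.0032]; solving A·Δx = δb gives ‖Δx‖ = 0.1811
relative error = 0.0033
so the bound overstates the realised error by a factor of ≈ 161.7820 (computed from the unrounded values)

0.0033
0.5266


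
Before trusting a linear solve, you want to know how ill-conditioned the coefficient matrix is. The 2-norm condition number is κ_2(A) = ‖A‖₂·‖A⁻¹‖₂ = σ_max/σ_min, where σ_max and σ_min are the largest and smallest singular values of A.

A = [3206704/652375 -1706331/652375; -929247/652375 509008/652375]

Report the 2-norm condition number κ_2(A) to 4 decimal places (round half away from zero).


307.0000

form AᵀA = [1049077697/40055825 -111900096/8011165; -111900096/8011165 298414553/40055825] with trace 3170570/94249 and determinant 707281/58905625
solving λ² − 3170570/94249·λ + 707281/58905625 = 0 gives λ = 841/25, 841/2356225
so κ_2 = √((841/25) / (841/2356225)) = 307.0000


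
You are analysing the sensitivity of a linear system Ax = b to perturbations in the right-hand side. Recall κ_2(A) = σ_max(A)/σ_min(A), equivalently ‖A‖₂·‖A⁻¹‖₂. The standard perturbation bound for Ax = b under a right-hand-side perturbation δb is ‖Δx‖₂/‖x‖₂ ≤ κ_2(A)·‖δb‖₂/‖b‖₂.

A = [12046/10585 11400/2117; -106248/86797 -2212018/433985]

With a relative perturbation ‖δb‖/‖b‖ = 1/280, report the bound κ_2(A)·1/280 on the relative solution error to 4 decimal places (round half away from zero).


form AᵀA = [625611556/223951225 553941504/44790245; 553941504/44790245 12312238564/223951225] with trace 1539304/26645 and determinant 2085136/3330625
solving λ² − 1539304/26645·λ + 2085136/3330625 = 0 gives λ = 1444/25, 1444/133225
κ = σ_max/σ_min = (38/5)/(38/365) = 73.0000
perturbation bound = 73.0000·1/280 = 0.2607

0.2607


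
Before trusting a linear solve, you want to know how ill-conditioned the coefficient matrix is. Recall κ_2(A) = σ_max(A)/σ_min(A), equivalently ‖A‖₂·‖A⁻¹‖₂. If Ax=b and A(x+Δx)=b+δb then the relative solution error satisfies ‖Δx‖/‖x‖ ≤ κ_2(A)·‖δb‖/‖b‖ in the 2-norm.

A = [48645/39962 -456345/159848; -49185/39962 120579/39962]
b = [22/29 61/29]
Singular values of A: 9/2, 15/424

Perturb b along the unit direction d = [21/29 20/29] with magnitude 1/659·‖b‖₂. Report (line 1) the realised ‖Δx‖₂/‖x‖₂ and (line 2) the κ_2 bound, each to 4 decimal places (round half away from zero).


σ_max = 9/2, σ_min = 15/424
κ = σ_max/σ_min = (9/2)/(15/424) = 127.2000
bound on ‖Δx‖/‖x‖: κ·ε = 127.2000·1/659 = 0.1930
solve Ax = b  →  x = [52.0991 21.9487]
‖b‖₂ = 2.2361 and ‖x‖₂ = 56.5338
Δx = A⁻¹·δb where δb = 1/659·2.2361·d; ‖Δx‖ = 0.0959
relative error = 0.0017
realised/bound (from unrounded values) ≈ 0.0088

0.0017
0.1930


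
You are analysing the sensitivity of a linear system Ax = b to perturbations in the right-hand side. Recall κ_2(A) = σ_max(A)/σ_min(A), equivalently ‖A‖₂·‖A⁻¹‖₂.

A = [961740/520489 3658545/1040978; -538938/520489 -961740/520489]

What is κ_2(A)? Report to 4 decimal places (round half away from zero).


AᵀA = [4205529396/937400689 7880978430/937400689; 7880978430/937400689 59116701825/3749602756]; tr = 262764081/12974404, det = 164025/3243601
char-poly roots: 81/4 and 8100/3243601
κ = σ_max/σ_min = (9/2)/(90/1801) = 90.0500

90.0500


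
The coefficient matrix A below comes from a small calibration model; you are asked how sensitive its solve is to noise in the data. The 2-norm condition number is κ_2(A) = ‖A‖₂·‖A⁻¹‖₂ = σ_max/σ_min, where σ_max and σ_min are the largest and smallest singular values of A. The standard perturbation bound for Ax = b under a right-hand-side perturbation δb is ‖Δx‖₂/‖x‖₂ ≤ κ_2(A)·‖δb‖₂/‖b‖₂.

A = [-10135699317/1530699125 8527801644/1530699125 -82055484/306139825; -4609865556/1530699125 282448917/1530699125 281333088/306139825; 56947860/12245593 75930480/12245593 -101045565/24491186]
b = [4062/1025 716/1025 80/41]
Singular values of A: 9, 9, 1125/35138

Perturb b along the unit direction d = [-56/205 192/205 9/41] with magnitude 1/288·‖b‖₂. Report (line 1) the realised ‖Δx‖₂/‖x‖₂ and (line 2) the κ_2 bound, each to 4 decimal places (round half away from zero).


largest singular value 9, smallest 1125/35138
κ = σ_max/σ_min = 9/(1125/35138) = 281.1040
bound on ‖Δx‖/‖x‖: κ·ε = 281.1040·1/288 = 0.9761
solve Ax = b  →  x = [-0.2379 0.4235 -0.1046]
‖b‖ = 4.4721, ‖x‖ = 0.4969
re-solving with b+δb shifts x by Δx of norm 0.4850
realised ‖Δx‖/‖x‖ = 0.9761
tightness: 0.9761 against a bound of 0.9761; the bound is attained (ratio 1)

0.9761
0.9761


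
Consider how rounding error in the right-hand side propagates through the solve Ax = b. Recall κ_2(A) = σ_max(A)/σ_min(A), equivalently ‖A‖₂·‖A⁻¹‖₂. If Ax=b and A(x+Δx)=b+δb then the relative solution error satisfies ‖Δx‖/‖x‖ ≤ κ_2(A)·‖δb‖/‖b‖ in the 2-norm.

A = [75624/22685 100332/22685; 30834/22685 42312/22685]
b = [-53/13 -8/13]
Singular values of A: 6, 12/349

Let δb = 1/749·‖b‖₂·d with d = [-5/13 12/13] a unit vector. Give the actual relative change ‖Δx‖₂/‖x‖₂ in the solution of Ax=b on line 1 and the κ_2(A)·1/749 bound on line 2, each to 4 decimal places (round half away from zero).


from the listed singular values, σ₁ = 6, σ_n = 12/349
κ = σ_max/σ_min = 6/(12/349) = 174.5000
perturbation bound = 174.5000·1/749 = 0.2330
solve Ax = b  →  x = [-23.6667 16.9167]
‖b‖₂ = 4.1231 and ‖x‖₂ = 29.0910
re-solving with b+δb shifts x by Δx of norm 0.1601
dividing the unrounded norms, ‖Δx‖/‖x‖ = 0.0055
so the bound overstates the realised error by a factor of ≈ 42.3336 (computed from the unrounded values)

0.0055
0.2330


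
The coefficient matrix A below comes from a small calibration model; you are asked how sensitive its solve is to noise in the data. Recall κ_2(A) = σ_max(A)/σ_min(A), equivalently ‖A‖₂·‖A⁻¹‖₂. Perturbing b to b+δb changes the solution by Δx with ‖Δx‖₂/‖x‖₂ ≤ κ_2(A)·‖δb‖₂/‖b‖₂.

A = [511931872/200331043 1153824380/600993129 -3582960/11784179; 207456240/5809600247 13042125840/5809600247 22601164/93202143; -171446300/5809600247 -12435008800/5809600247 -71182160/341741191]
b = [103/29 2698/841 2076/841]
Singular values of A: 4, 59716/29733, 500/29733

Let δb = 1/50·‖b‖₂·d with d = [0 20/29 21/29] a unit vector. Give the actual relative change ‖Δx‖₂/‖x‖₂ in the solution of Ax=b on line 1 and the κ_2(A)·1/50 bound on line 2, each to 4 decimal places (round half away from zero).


0.0269
4.7573

from the listed singular values, σ₁ = 4, σ_n = 500/29733
κ_2(A) = 4 / (500/29733) = 237.8640
perturbation bound = 237.8640·1/50 = 4.7573
solve Ax = b  →  x = [47.2814 -24.3667 231.8438]
‖b‖₂ = 5.3852 and ‖x‖₂ = 237.8673
re-solving with b+δb shifts x by Δx of norm 6.4047
dividing the unrounded norms, ‖Δx‖/‖x‖ = 0.0269
so the bound overstates the realised error by a factor of ≈ 176.6834 (computed from the unrounded values)


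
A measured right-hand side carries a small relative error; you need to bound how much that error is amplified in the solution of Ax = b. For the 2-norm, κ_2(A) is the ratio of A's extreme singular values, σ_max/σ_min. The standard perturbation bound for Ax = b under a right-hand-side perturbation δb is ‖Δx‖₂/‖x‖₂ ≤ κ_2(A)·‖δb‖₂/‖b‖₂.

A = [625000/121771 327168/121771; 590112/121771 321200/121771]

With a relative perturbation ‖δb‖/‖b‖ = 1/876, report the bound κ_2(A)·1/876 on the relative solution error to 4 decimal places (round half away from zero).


form AᵀA = [878545984/17631601 468518400/17631601; 468518400/17631601 249950464/17631601] with trace 3904832/61009 and determinant 16384/61009
eigenvalues of AᵀA: λ = (tr ± √(tr²−4·det))/2 = 64, 256/61009
κ = σ_max/σ_min = 8/(16/247) = 123.5000
bound on ‖Δx‖/‖x‖: κ·ε = 123.5000·1/876 = 0.1410

0.1410


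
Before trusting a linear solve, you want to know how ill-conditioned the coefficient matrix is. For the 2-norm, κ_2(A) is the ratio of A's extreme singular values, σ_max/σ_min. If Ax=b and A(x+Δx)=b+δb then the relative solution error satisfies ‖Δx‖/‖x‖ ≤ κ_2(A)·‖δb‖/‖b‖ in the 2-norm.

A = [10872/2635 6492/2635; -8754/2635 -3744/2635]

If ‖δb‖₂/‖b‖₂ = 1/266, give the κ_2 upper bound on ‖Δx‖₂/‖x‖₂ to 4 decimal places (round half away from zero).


0.0583

form AᵀA = [7793316/277729 4134240/277729; 4134240/277729 2246544/277729] with trace 34740/961 and determinant 5184/961
char-poly roots: 36 and 144/961
κ = σ_max/σ_min = 6/(12/31) = 15.5000
κ_2(A)·‖δb‖/‖b‖ = 0.0583


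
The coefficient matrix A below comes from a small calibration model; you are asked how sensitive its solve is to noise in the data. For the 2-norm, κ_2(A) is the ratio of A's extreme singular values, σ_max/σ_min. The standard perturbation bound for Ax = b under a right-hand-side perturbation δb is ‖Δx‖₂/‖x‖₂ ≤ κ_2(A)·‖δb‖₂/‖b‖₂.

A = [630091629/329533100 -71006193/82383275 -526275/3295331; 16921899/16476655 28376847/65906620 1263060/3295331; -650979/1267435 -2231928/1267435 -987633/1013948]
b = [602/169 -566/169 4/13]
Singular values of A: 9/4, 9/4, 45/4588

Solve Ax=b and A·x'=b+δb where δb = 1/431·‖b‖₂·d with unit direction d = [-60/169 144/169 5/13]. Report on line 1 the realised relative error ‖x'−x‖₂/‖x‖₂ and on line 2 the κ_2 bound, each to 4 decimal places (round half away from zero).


0.0028
0.5323

largest singular value 9/4, smallest 45/4588
κ = σ_max/σ_min = (9/4)/(45/4588) = 229.4000
perturbation bound = 229.4000·1/431 = 0.5323
solve Ax = b  →  x = [54.3703 183.2379 -360.2614]
‖b‖₂ = 4.8990 and ‖x‖₂ = 407.8242
δb = ε·‖b‖·d = [-0.0040 0.0097 0.0044]; solving A·Δx = δb gives ‖Δx‖ = 1.1589
dividing the unrounded norms, ‖Δx‖/‖x‖ = 0.0028
tightness: 0.0028 against a bound of 0.5323 (unrounded ratio ≈ 0.0053)


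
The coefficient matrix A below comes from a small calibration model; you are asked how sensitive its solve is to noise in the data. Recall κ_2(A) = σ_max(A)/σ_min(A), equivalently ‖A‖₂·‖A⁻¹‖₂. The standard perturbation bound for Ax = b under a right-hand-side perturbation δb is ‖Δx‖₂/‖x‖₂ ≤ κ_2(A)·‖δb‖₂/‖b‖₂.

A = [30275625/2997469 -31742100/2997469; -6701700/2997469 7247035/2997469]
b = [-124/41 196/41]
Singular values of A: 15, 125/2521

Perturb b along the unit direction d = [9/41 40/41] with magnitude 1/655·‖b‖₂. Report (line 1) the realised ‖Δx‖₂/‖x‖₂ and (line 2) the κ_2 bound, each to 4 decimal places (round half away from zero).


0.0022
0.4619

from the listed singular values, σ₁ = 15, σ_n = 125/2521
condition number: 15 ÷ (125/2521) = 302.5200
perturbation bound = 302.5200·1/655 = 0.4619
solve Ax = b  →  x = [58.2337 55.8290]
‖b‖ = 5.6569, ‖x‖ = 80.6724
with δb = [0.0019 0.0084], A·Δx = δb → ‖Δx‖ = 0.1742
realised ‖Δx‖/‖x‖ = 0.0022
realised/bound (from unrounded values) ≈ 0.0047


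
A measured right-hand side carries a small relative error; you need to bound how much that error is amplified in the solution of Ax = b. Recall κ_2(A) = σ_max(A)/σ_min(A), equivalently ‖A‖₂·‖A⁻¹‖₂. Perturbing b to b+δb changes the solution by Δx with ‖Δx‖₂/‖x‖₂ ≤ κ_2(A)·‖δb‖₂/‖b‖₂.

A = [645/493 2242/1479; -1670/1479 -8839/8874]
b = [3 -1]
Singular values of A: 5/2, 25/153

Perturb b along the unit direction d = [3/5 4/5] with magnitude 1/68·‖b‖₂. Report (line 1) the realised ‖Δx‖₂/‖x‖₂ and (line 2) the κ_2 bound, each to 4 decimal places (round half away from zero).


0.0456
0.2250

σ_max = 5/2, σ_min = 25/153
κ_2(A) = (5/2) / (25/153) = 15.3000
worst-case relative error ≤ 15.3000 × 1/68 = 0.2250
solve Ax = b  →  x = [-3.6041 5.0897]
‖b‖ = 3.1623, ‖x‖ = 6.2365
δb = ε·‖b‖·d = [0.0279 0.0372]; solving A·Δx = δb gives ‖Δx‖ = 0.2846
realised ‖Δx‖/‖x‖ = 0.0456
realised/bound (from unrounded values) ≈ 0.2028


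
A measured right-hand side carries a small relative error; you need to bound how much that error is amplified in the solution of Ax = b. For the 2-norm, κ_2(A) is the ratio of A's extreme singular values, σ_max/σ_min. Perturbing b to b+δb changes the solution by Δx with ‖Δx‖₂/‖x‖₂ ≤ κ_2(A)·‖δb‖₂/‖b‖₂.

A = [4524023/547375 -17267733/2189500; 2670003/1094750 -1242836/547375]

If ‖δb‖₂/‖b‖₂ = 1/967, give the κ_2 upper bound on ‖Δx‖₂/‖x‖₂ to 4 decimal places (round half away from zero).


form AᵀA = [142393683901/1917564100 -27122039343/383512820; -27122039343/383512820 516622182601/7670256400] with trace 258310801/1824080 and determinant 200533921/912040000
eigenvalues of AᵀA: λ = (tr ± √(tr²−4·det))/2 = 14161/100, 14161/9120400
σ_max=√(14161/100)=(119/10), σ_min=√(14161/9120400)=(119/3020) → κ = 302.0000
bound on ‖Δx‖/‖x‖: κ·ε = 302.0000·1/967 = 0.3123

0.3123


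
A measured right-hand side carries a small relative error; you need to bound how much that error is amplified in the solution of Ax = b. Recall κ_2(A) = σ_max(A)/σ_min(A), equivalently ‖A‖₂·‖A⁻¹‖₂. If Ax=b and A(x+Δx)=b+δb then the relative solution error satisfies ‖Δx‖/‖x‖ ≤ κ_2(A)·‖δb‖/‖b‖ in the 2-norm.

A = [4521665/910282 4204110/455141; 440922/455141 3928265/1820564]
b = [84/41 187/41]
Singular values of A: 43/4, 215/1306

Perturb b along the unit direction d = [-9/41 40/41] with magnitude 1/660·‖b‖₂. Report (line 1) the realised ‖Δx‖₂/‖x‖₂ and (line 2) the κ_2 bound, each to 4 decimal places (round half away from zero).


σ_max = 43/4, σ_min = 215/1306
κ_2(A) = (43/4) / (215/1306) = 65.3000
perturbation bound = 65.3000·1/660 = 0.0989
solve Ax = b  →  x = [-21.3078 11.6804]
‖b‖ = 5.0000, ‖x‖ = 24.2993
δb = ε·‖b‖·d = [-0.0017 0.0074]; solving A·Δx = δb gives ‖Δx‖ = 0.0460
relative error = 0.0019
tightness: 0.0019 against a bound of 0.0989 (unrounded ratio ≈ 0.0191)

0.0019
0.0989


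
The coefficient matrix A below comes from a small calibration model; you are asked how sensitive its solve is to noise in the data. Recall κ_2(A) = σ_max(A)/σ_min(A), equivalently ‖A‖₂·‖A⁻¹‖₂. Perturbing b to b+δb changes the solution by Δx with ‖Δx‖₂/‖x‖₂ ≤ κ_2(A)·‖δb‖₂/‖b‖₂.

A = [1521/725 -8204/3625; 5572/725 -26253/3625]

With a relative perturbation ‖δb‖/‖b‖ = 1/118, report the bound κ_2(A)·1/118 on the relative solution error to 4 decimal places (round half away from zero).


AᵀA = [53377/841 -254016/4205; -254016/4205 1210441/21025]; tr = 3026/25, det = 121/25
char-poly roots: 121 and 1/25
κ_2(A) = √(λ_max/λ_min) = √(121 / (1/25)) = 55.0000
worst-case relative error ≤ 55.0000 × 1/118 = 0.4661

0.4661


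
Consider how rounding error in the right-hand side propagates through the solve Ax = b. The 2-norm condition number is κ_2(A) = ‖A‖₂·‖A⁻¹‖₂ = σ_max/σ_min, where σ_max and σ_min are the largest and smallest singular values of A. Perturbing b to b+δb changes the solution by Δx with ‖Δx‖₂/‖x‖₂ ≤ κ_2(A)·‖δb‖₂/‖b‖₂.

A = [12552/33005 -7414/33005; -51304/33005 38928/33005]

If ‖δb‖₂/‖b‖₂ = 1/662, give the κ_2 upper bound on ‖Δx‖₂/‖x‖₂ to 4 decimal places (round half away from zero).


0.0608

M = AᵀA = [331904/129605 -248688/129605; -248688/129605 186836/129605]. tr(M)=103748/25921, det(M)=256/25921
char-poly roots: 4 and 64/25921
σ_max=√4=2, σ_min=√(64/25921)=(8/161) → κ = 40.2500
bound on ‖Δx‖/‖x‖: κ·ε = 40.2500·1/662 = 0.0608
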